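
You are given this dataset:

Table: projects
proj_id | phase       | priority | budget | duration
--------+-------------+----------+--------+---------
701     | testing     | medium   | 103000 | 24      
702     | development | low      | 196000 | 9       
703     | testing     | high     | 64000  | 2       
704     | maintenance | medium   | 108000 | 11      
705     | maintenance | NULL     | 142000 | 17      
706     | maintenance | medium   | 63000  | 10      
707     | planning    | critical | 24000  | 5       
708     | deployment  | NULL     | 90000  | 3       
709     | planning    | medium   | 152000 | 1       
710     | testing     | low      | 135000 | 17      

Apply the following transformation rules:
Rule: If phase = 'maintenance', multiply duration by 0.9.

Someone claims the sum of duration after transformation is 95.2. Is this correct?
Yes, the result is correct.

Step 1: Calculate the correct sum after transformation
Step 2: Apply multiplier 0.9 to records where phase = 'maintenance'
Step 3: Correct result = 95.2
Step 4: Claimed result = 95.2
Step 5: 95.2 = 95.2 ✓
Conclusion: The claimed result is correct.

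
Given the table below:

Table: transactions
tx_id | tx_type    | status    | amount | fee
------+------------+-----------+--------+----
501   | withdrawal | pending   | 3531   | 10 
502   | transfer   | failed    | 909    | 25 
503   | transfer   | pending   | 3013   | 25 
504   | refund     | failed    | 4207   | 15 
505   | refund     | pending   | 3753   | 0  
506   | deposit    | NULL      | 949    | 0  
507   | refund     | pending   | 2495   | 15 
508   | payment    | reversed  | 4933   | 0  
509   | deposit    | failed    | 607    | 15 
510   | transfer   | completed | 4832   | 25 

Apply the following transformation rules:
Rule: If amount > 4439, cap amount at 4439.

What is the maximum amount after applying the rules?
4439

Step 1: Original maximum amount = 4933
Step 2: Apply cap at 4439
Step 3: 2 records had amount > 4439 and were capped
Step 4: Maximum after transformation = 4439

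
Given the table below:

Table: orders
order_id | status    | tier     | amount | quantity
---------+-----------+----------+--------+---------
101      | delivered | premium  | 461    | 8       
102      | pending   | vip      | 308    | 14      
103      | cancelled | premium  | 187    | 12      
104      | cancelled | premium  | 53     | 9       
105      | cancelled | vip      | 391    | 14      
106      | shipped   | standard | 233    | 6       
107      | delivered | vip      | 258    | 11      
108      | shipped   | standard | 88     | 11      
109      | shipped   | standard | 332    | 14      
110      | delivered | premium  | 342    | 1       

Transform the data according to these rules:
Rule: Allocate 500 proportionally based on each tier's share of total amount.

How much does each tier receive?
premium: 196.57, standard: 123.07, vip: 180.36

Step 1: Calculate total amount = 2653
Step 2: Calculate each tier's proportion:
  premium: 1043/2653 = 39.31% → 196.57
  standard: 653/2653 = 24.61% → 123.07
  vip: 957/2653 = 36.07% → 180.36
Step 3: Verify: sum of allocations ≈ 500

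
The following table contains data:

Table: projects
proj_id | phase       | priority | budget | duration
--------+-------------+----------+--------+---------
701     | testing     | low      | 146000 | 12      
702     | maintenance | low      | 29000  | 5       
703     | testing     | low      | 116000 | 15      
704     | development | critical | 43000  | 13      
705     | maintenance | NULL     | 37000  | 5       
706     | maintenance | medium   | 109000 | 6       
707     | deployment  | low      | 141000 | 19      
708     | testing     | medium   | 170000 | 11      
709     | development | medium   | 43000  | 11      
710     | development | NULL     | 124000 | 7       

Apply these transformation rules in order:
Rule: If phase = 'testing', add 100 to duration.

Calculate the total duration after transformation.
404

Step 1: Count records where phase = 'testing': 3
Step 2: Total bonus added: 3 × 100 = 300
Step 3: Original sum of duration: 104
Step 4: Final sum = 104 + 300 = 404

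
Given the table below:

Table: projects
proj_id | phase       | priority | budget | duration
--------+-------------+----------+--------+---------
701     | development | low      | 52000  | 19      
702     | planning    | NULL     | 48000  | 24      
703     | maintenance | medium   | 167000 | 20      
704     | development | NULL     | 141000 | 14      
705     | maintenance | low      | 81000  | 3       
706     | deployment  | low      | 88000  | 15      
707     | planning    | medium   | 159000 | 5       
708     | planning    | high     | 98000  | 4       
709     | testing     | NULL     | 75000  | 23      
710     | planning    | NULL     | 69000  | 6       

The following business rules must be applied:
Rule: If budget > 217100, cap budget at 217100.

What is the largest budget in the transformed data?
167000

Step 1: Original maximum budget = 167000
Step 2: Check cap of 217100 against maximum
Step 3: No records exceed the cap (max 167000 <= cap 217100), so no capping applies
Step 4: Maximum after transformation = 167000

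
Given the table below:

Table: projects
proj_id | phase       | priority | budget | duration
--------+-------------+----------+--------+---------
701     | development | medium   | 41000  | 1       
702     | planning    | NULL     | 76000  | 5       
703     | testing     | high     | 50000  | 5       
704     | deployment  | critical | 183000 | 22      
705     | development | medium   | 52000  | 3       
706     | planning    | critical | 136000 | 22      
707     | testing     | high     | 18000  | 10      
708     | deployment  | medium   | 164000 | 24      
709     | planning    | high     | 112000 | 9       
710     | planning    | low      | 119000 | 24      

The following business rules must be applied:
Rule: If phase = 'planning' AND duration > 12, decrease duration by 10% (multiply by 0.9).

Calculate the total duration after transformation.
120.4

Step 1: Find records where phase = 'planning' AND duration > 12
Step 2: 2 records match, summing to 46
Step 3: After multiplier: 46 × 0.9 = 41.4
Step 4: Unaffected records sum: 79
Step 5: Final sum = 41.4 + 79 = 120.4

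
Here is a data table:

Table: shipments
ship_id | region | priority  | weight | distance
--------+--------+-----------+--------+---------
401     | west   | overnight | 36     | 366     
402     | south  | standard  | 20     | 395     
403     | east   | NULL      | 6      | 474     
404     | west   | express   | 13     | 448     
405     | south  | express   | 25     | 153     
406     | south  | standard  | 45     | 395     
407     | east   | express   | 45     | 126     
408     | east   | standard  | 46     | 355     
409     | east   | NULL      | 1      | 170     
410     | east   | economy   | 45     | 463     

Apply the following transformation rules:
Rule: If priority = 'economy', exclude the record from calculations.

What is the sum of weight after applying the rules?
237

Step 1: Identify records where priority = 'economy'
Step 2: The excluded records sum to 45
Step 3: Original total weight = 282
Step 4: Remaining total = 282 - 45 = 237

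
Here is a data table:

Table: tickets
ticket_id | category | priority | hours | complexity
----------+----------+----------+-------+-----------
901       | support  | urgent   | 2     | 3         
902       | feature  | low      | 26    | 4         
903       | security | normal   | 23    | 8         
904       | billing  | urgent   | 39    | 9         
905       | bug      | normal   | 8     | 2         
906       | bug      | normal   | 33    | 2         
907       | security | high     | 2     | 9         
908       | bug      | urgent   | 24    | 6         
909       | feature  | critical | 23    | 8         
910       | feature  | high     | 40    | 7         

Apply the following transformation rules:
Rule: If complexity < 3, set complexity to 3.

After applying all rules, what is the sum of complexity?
60

Step 1: 2 records have complexity < 3
Step 2: These records originally summed to 4
Step 3: After setting to minimum: 2 × 3 = 6
Step 4: Unaffected records sum: 54
Step 5: Final sum = 6 + 54 = 60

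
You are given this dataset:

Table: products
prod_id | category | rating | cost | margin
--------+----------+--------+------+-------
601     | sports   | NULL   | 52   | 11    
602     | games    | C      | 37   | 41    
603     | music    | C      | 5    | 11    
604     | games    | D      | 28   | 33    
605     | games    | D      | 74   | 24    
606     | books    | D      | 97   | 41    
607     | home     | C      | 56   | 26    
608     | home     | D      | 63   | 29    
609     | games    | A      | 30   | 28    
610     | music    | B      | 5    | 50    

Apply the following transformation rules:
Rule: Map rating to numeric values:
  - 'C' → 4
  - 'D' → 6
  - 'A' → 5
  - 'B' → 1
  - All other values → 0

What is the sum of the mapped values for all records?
42

Step 1: Apply mapping to each record
Step 2: Count by status:
  'C': 3 records × 4 = 12
  'D': 4 records × 6 = 24
  'A': 1 records × 5 = 5
  'B': 1 records × 1 = 1
Step 3: Sum all mapped values = 42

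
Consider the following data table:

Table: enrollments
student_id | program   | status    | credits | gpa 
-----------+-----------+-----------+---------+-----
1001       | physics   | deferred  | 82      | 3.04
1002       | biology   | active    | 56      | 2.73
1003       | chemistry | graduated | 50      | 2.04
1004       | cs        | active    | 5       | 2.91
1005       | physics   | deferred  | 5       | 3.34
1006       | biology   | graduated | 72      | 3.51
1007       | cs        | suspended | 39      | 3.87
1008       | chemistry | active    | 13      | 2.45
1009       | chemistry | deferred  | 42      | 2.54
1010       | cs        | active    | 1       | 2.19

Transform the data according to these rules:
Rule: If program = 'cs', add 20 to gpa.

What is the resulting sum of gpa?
88.62

Step 1: Count records where program = 'cs': 3
Step 2: Total bonus added: 3 × 20 = 60
Step 3: Original sum of gpa: 28.62
Step 4: Final sum = 28.62 + 60 = 88.62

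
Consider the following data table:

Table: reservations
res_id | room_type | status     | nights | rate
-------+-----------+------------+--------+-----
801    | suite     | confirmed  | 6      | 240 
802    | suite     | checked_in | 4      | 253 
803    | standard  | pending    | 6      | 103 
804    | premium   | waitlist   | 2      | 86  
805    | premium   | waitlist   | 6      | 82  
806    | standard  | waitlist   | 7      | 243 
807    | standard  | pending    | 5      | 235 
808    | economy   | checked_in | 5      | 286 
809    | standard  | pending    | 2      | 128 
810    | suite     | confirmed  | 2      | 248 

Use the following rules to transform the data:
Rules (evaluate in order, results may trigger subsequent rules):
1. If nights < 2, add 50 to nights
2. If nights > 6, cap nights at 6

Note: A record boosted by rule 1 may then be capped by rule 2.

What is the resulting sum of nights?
44

Step 1: Apply rule 1 to records with nights < 2
  - 0 records get bonus of 50
  - Of these, 0 records then exceed 6 and get capped
Step 2: Apply rule 2 to records with nights > 6
  - 1 records (original) are capped
Step 3: Calculate final sum = 44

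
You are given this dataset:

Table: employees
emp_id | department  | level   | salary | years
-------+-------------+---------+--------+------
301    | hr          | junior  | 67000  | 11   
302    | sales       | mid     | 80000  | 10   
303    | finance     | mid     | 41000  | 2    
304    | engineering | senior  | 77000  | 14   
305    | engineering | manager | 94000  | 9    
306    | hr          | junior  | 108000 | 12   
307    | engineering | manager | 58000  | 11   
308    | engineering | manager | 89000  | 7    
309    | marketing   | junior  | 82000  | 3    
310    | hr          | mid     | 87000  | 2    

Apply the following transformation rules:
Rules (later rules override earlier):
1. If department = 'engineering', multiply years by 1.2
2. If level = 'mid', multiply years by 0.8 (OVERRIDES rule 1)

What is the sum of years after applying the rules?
86.4

Step 1: Rule 2 takes priority for records with level = 'mid'
  - 3 records: 14 × 0.8 = 11.2
Step 2: Rule 1 applies to remaining records with department = 'engineering'
  - 4 records: 41 × 1.2 = 49.2
Step 3: Other records unchanged: 26
Step 4: Final sum = 11.2 + 49.2 + 26 = 86.4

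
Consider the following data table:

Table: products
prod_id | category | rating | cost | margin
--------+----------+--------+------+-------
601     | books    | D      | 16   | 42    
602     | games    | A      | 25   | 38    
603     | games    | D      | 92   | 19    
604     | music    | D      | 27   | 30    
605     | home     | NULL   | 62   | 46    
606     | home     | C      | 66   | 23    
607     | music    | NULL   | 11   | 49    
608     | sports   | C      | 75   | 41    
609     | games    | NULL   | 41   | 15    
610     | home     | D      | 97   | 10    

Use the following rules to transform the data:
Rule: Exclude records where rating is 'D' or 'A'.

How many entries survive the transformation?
5

Step 1: Count records to exclude
  - 4 (D) + 1 (A) = 5 records
Step 2: Total records: 10
Step 3: Remaining = 10 - 5 = 5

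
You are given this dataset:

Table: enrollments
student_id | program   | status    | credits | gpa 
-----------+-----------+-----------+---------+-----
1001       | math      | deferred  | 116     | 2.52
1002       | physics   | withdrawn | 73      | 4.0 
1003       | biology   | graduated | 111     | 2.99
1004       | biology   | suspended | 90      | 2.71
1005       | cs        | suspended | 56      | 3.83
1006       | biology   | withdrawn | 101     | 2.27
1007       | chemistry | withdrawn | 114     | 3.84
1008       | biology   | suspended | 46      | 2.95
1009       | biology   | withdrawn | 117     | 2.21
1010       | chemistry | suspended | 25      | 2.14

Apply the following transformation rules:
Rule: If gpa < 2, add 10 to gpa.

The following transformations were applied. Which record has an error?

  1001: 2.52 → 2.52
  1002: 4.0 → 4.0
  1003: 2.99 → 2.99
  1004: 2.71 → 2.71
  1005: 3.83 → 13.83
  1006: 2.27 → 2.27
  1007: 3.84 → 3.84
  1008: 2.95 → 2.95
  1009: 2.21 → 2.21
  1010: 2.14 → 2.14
Record 1005 has an error. The correct transformed value should be 3.83, not 13.83.

Step 1: Check each record against the rule
Step 2: Record 1005 has gpa = 3.83
Step 3: Since 3.83 >= 2, the bonus should not have been applied
Step 4: Correct value = 3.83, but claimed value = 13.83
Conclusion: Record 1005 has the error.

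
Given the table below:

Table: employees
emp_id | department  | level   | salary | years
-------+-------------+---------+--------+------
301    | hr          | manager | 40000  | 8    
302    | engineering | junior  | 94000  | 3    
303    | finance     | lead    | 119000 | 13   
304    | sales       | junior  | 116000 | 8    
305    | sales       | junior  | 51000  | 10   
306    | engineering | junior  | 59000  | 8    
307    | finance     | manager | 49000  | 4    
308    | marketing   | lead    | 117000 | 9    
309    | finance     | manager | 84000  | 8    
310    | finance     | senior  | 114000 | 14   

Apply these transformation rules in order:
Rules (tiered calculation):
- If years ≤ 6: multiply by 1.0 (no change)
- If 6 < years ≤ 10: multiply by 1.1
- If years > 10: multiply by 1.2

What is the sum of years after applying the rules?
95.5

Step 1: Tier 1 (years ≤ 6): 2 records, sum = 7 × 1.0 = 7.0
Step 2: Tier 2 (6 < years ≤ 10): 6 records, sum = 51 × 1.1 = 56.1
Step 3: Tier 3 (years > 10): 2 records, sum = 27 × 1.2 = 32.4
Step 4: Final sum = 7.0 + 56.1 + 32.4 = 95.5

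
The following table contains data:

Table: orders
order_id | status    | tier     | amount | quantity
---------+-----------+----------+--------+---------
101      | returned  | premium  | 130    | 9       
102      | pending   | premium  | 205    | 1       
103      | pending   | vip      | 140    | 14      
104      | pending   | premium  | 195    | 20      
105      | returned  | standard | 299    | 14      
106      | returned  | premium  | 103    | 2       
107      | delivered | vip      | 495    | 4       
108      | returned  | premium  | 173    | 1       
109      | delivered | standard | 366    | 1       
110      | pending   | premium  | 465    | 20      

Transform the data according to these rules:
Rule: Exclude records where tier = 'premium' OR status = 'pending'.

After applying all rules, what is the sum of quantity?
19

Step 1: Find records where tier = 'premium' OR status = 'pending'
Step 2: 7 records match, summing to 67
Step 3: Original sum: 86
Step 4: Remaining sum = 86 - 67 = 19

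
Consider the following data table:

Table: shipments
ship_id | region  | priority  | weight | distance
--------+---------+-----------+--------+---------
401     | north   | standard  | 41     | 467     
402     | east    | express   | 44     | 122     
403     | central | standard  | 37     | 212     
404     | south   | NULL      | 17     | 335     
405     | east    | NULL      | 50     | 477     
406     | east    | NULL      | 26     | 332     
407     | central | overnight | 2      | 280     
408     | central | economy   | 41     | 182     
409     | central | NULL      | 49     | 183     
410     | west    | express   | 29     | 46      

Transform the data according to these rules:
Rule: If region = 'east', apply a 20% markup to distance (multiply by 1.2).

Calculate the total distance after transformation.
2822.2

Step 1: Records with region = 'east' have total distance = 931
Step 2: Apply multiplier: 931 × 1.2 = 1117.2
Step 3: Other records total: 1705
Step 4: Final sum = 1117.2 + 1705 = 2822.2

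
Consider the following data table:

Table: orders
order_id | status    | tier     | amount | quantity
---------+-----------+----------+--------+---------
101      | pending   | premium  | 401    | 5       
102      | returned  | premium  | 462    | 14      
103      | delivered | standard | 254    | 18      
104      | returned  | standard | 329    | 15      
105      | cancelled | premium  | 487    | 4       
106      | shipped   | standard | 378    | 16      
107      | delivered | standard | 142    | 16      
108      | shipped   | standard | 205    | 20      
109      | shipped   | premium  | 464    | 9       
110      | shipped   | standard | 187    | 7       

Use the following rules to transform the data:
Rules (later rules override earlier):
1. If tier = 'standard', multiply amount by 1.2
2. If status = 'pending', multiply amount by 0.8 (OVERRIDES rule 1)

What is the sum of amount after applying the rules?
3527.8

Step 1: Rule 2 takes priority for records with status = 'pending'
  - 1 records: 401 × 0.8 = 320.8
Step 2: Rule 1 applies to remaining records with tier = 'standard'
  - 6 records: 1495 × 1.2 = 1794.0
Step 3: Other records unchanged: 1413
Step 4: Final sum = 320.8 + 1794.0 + 1413 = 3527.8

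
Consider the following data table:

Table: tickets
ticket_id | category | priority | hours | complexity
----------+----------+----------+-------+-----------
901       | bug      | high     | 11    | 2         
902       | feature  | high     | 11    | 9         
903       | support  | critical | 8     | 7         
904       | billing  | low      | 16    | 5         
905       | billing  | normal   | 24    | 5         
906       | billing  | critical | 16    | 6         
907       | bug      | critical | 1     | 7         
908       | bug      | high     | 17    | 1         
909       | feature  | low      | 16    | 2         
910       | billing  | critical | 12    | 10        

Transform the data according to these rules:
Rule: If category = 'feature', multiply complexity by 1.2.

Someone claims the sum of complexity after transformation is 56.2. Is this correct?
Yes, the result is correct.

Step 1: Calculate the correct sum after transformation
Step 2: Apply multiplier 1.2 to records where category = 'feature'
Step 3: Correct result = 56.2
Step 4: Claimed result = 56.2
Step 5: 56.2 = 56.2 ✓
Conclusion: The claimed result is correct.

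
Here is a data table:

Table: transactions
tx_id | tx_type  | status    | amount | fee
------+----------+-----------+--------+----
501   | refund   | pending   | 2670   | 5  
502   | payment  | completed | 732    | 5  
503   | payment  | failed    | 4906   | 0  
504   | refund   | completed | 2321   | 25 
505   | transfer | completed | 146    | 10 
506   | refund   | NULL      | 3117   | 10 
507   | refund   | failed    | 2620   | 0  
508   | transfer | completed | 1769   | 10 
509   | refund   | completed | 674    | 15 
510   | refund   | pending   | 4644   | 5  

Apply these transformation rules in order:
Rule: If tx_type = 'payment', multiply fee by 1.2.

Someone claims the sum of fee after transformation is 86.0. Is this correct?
Yes, the result is correct.

Step 1: Calculate the correct sum after transformation
Step 2: Apply multiplier 1.2 to records where tx_type = 'payment'
Step 3: Correct result = 86.0
Step 4: Claimed result = 86.0
Step 5: 86.0 = 86.0 ✓
Conclusion: The claimed result is correct.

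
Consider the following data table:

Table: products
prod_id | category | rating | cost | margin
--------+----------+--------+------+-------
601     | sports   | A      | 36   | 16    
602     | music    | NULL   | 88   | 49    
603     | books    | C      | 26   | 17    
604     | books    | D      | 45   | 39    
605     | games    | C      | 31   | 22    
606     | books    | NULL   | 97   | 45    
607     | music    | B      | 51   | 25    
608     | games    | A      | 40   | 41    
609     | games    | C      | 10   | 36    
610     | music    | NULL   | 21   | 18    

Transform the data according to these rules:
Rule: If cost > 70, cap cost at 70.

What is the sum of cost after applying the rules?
400

Step 1: 2 records have cost > 70
Step 2: These records originally summed to 185
Step 3: After capping: 2 × 70 = 140
Step 4: Unaffected records sum: 260
Step 5: Final sum = 140 + 260 = 400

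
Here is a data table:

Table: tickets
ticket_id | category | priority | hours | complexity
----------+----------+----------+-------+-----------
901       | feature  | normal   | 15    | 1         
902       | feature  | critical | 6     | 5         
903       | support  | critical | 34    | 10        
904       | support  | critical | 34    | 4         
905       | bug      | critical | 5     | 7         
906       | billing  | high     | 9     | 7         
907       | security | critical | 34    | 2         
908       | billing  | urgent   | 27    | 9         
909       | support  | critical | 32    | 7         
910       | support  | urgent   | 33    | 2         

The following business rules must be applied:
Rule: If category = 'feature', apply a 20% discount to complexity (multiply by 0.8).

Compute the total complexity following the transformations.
52.8

Step 1: Records with category = 'feature' have total complexity = 6
Step 2: Apply multiplier: 6 × 0.8 = 4.8
Step 3: Other records total: 48
Step 4: Final sum = 4.8 + 48 = 52.8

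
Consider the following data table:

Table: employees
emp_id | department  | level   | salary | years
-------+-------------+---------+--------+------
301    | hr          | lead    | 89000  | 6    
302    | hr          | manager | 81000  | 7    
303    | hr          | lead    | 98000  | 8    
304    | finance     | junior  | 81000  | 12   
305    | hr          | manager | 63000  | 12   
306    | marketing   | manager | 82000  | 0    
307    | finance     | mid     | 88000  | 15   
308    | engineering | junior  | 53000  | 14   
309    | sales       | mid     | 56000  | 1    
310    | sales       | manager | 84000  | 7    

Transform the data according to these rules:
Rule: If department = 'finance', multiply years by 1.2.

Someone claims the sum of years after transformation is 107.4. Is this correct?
No, the correct result is 87.4.

Step 1: Calculate the correct sum after transformation
Step 2: Apply multiplier 1.2 to records where department = 'finance'
Step 3: Correct result = 87.4
Step 4: Claimed result = 107.4
Step 5: 87.4 ≠ 107.4
Conclusion: The claimed result is incorrect. The correct answer is 87.4.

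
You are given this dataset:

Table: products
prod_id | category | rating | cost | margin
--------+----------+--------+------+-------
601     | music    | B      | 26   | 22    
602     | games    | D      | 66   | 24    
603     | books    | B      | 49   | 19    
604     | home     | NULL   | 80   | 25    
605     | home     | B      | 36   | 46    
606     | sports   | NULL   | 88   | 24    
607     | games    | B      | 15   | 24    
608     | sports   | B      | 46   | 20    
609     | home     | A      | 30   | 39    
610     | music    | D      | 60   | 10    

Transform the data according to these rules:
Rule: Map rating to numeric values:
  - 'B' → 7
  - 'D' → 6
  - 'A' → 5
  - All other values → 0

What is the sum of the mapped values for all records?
52

Step 1: Apply mapping to each record
Step 2: Count by status:
  'B': 5 records × 7 = 35
  'D': 2 records × 6 = 12
  'A': 1 records × 5 = 5
Step 3: Sum all mapped values = 52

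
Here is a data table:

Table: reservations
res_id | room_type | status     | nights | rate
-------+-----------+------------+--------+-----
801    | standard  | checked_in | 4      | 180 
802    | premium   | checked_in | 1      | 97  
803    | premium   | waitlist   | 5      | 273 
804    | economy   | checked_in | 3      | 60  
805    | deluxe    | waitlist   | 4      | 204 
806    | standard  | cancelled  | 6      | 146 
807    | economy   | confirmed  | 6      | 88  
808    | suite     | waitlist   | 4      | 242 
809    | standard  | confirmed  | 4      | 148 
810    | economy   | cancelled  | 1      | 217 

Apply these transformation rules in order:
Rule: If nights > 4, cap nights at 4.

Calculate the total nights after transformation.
33

Step 1: 3 records have nights > 4
Step 2: These records originally summed to 17
Step 3: After capping: 3 × 4 = 12
Step 4: Unaffected records sum: 21
Step 5: Final sum = 12 + 21 = 33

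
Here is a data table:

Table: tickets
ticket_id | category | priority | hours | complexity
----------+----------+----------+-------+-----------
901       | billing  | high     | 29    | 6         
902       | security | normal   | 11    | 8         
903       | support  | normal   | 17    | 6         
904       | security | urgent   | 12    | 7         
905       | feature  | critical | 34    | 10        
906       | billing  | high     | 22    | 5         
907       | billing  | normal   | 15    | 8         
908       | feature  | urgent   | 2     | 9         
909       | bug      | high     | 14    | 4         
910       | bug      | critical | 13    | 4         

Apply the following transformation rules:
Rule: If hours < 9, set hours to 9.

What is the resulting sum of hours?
176

Step 1: 1 records have hours < 9
Step 2: These records originally summed to 2
Step 3: After setting to minimum: 1 × 9 = 9
Step 4: Unaffected records sum: 167
Step 5: Final sum = 9 + 167 = 176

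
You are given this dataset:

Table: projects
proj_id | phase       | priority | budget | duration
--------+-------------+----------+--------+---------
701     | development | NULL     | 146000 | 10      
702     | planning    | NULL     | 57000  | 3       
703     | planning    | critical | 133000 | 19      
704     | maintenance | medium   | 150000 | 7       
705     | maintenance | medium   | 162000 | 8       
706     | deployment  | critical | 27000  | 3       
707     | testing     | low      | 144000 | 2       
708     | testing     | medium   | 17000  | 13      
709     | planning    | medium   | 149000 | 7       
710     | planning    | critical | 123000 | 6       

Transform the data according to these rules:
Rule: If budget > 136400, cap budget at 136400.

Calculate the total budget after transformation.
1039000

Step 1: 5 records have budget > 136400
Step 2: These records originally summed to 751000
Step 3: After capping: 5 × 136400 = 682000
Step 4: Unaffected records sum: 357000
Step 5: Final sum = 682000 + 357000 = 1039000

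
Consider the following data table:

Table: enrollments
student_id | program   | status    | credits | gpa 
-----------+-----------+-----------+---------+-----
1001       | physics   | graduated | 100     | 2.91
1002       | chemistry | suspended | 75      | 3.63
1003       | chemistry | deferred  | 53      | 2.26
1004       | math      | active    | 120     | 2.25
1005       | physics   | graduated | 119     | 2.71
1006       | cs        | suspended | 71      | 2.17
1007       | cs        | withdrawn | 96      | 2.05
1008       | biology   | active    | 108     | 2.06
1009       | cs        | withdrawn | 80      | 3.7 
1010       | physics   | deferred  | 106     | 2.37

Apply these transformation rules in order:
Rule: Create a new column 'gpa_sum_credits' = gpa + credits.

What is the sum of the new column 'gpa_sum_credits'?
954.11

Step 1: For each record, compute gpa + credits
Example calculations:
  2.91 + 100 = 102.91
  3.63 + 75 = 78.63
  2.26 + 53 = 55.26
  ...
Step 2: Sum all derived values
Step 3: Total = 954.11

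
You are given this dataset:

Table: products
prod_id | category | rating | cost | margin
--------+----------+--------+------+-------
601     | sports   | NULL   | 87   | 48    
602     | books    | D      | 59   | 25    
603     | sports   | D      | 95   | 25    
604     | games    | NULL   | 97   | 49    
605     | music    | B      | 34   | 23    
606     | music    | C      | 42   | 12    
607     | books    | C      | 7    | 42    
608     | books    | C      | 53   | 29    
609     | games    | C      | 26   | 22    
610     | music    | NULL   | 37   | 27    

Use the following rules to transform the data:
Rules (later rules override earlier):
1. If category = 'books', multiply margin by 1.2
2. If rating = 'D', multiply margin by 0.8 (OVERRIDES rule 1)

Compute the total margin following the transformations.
306.2

Step 1: Rule 2 takes priority for records with rating = 'D'
  - 2 records: 50 × 0.8 = 40.0
Step 2: Rule 1 applies to remaining records with category = 'books'
  - 2 records: 71 × 1.2 = 85.2
Step 3: Other records unchanged: 181
Step 4: Final sum = 40.0 + 85.2 + 181 = 306.2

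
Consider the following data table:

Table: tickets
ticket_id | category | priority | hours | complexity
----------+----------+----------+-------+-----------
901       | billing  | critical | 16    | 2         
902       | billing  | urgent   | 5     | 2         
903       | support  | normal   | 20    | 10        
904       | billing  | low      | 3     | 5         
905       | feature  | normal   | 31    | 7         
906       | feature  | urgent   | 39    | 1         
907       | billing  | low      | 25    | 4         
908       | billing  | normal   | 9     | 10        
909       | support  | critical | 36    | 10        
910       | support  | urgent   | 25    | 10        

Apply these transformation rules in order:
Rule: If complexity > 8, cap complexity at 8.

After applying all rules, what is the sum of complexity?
53

Step 1: 4 records have complexity > 8
Step 2: These records originally summed to 40
Step 3: After capping: 4 × 8 = 32
Step 4: Unaffected records sum: 21
Step 5: Final sum = 32 + 21 = 53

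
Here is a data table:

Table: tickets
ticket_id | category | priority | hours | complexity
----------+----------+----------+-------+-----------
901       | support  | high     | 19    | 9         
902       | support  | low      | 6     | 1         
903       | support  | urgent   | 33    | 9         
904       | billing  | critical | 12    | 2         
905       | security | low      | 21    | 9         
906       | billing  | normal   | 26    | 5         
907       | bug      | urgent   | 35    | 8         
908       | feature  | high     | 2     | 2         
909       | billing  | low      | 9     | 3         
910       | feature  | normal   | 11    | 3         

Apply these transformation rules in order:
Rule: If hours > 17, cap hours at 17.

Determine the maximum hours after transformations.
17

Step 1: Original maximum hours = 35
Step 2: Apply cap at 17
Step 3: 5 records had hours > 17 and were capped
Step 4: Maximum after transformation = 17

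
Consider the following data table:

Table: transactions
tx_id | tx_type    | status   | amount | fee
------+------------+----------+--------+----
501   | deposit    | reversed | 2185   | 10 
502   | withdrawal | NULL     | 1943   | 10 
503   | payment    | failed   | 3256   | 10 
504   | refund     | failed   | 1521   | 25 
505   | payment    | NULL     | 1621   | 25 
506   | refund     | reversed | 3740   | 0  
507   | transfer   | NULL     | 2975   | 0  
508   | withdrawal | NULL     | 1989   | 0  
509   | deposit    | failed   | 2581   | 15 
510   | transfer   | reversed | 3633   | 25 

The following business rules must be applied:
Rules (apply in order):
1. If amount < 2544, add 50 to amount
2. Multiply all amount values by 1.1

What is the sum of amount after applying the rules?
28263.4

Step 1: Apply Rule 1 - Add 50 to records with amount < 2544
  - 5 records affected: 9259 + (5 × 50) = 9509
  - Unaffected records: 16185
  - Sum after Rule 1: 25694
Step 2: Apply Rule 2 - Multiply all by 1.1
  - 25694 × 1.1 = 28263.4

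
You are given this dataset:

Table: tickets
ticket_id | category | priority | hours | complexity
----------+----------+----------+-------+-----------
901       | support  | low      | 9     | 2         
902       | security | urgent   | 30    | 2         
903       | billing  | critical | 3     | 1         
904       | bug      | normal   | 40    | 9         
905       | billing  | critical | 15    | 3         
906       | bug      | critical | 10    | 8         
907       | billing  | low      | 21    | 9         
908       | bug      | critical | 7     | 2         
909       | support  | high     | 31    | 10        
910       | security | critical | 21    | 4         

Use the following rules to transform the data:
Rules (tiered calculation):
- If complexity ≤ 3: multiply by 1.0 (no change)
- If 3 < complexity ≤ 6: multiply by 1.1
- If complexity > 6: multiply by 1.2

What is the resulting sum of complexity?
57.6

Step 1: Tier 1 (complexity ≤ 3): 5 records, sum = 10 × 1.0 = 10.0
Step 2: Tier 2 (3 < complexity ≤ 6): 1 records, sum = 4 × 1.1 = 4.4
Step 3: Tier 3 (complexity > 6): 4 records, sum = 36 × 1.2 = 43.2
Step 4: Final sum = 10.0 + 4.4 + 43.2 = 57.6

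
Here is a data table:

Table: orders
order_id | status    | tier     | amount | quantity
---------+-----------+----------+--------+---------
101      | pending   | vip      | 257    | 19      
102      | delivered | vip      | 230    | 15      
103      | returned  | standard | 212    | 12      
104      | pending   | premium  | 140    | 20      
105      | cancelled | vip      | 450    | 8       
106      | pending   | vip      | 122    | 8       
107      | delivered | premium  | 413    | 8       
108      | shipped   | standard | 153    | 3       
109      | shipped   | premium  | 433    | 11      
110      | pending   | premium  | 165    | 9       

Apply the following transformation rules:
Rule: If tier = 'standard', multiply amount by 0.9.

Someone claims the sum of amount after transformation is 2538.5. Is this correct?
Yes, the result is correct.

Step 1: Calculate the correct sum after transformation
Step 2: Apply multiplier 0.9 to records where tier = 'standard'
Step 3: Correct result = 2538.5
Step 4: Claimed result = 2538.5
Step 5: 2538.5 = 2538.5 ✓
Conclusion: The claimed result is correct.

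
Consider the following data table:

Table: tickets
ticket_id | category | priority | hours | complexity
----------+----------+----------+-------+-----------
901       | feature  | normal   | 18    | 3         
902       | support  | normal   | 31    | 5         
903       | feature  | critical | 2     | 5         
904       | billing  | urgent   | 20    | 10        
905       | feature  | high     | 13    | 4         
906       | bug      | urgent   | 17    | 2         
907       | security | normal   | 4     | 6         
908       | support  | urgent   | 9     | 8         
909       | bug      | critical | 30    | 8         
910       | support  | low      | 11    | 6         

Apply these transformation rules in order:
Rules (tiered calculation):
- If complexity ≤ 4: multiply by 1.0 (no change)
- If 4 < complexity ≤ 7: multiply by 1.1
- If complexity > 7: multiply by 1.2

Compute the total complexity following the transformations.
64.4

Step 1: Tier 1 (complexity ≤ 4): 3 records, sum = 9 × 1.0 = 9.0
Step 2: Tier 2 (4 < complexity ≤ 7): 4 records, sum = 22 × 1.1 = 24.2
Step 3: Tier 3 (complexity > 7): 3 records, sum = 26 × 1.2 = 31.2
Step 4: Final sum = 9.0 + 24.2 + 31.2 = 64.4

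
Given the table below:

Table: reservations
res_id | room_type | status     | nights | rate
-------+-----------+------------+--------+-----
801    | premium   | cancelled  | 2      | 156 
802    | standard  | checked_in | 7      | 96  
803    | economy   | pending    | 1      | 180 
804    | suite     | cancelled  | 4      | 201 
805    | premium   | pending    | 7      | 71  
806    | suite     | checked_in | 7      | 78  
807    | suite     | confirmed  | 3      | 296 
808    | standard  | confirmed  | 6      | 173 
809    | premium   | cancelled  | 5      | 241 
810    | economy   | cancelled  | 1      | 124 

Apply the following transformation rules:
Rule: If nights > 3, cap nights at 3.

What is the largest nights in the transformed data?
3

Step 1: Original maximum nights = 7
Step 2: Apply cap at 3
Step 3: 6 records had nights > 3 and were capped
Step 4: Maximum after transformation = 3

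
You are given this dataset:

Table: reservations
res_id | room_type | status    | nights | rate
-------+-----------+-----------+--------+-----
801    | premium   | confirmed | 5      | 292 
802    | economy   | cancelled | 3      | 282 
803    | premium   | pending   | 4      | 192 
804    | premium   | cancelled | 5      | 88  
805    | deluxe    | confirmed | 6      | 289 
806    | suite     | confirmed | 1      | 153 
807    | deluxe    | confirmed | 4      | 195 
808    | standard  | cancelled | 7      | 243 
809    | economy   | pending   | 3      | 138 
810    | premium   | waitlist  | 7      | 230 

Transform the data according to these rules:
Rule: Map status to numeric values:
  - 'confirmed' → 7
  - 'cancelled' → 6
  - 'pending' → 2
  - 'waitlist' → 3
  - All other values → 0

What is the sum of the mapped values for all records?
53

Step 1: Apply mapping to each record
Step 2: Count by status:
  'confirmed': 4 records × 7 = 28
  'cancelled': 3 records × 6 = 18
  'pending': 2 records × 2 = 4
  'waitlist': 1 records × 3 = 3
Step 3: Sum all mapped values = 53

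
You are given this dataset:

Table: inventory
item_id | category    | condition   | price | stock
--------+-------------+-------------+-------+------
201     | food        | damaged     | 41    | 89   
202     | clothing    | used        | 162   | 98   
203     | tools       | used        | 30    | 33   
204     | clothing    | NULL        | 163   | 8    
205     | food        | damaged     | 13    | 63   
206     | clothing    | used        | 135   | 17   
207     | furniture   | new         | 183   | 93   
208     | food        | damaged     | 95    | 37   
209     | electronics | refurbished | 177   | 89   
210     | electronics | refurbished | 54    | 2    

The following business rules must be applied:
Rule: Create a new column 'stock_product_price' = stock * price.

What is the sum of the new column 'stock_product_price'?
61328

Step 1: For each record, compute stock * price
Example calculations:
  89 * 41 = 3649
  98 * 162 = 15876
  33 * 30 = 990
  ...
Step 2: Sum all derived values
Step 3: Total = 61328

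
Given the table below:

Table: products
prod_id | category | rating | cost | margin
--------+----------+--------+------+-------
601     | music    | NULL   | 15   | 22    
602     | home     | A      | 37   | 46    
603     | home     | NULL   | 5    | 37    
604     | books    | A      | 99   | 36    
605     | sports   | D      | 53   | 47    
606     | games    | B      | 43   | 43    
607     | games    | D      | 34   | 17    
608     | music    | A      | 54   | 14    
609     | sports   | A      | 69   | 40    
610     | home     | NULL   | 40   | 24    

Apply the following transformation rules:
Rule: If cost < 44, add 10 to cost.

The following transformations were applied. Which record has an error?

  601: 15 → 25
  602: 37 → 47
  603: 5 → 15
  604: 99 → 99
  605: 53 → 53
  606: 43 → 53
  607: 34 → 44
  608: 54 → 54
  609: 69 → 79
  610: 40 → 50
Record 609 has an error. The correct transformed value should be 69, not 79.

Step 1: Check each record against the rule
Step 2: Record 609 has cost = 69
Step 3: Since 69 >= 44, the bonus should not have been applied
Step 4: Correct value = 69, but claimed value = 79
Conclusion: Record 609 has the error.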